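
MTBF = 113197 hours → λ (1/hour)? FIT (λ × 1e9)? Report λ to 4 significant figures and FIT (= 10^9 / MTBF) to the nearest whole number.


Formula: λ = 1 / MTBF; FIT = λ × 1e9 = 1e9 / MTBF
λ = 1 / 113197 ≈ 8.834e-06 failures/hour
FIT = 1e9 / 113197 ≈ 8834 failures per 1e9 hours (nearest whole number)

λ = 8.834e-06 /h, FIT = 8834


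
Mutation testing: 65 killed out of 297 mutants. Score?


Mutation score = killed / total * 100
Mutation score = 65 / 297 * 100
Mutation score = 21.89%

21.89%


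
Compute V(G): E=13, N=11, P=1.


Formula: V(G) = E - N + 2P
V(G) = 13 - 11 + 2*1
V(G) = 2 + 2
V(G) = 4

4


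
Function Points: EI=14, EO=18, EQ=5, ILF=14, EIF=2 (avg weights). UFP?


UFP = EI*4 + EO*5 + EQ*4 + ILF*10 + EIF*7
UFP = 14*4 + 18*5 + 5*4 + 14*10 + 2*7
UFP = 56 + 90 + 20 + 140 + 14
UFP = 320

320


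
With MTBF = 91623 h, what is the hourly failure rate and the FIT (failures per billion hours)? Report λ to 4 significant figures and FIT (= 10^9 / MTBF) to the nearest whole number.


Formula: λ = 1 / MTBF; FIT = λ × 1e9 = 1e9 / MTBF
λ = 1 / 91623 ≈ 1.091e-05 failures/hour
FIT = 1e9 / 91623 ≈ 10914 failures per 1e9 hours (nearest whole number)

λ = 1.091e-05 /h, FIT = 10914


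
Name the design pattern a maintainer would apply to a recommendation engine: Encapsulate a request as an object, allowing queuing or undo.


This matches the Command pattern

Command


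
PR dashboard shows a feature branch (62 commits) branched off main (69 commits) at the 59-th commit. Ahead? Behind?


Common ancestor: commit #59
feature commits after divergence: 62 - 59 = 3
main commits after divergence: 69 - 59 = 10
feature is 3 commits ahead of main
main is 10 commits ahead of feature

feature ahead: 3, main ahead: 10


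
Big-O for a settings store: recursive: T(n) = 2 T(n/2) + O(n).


Reasoning: master theorem case 2 (merge-sort recurrence)
Complexity: O(n log n)

O(n log n)


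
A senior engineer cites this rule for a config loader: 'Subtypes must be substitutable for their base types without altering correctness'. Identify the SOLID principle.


This describes the Liskov Substitution Principle (LSP)

Liskov Substitution Principle (LSP)


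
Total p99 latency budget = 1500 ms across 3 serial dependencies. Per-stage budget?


Formula: per_stage = total_budget / stages
per_stage = 1500 / 3
per_stage = 500.0 ms

500.0 ms


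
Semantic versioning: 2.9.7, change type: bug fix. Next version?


Current: 2.9.7
Change category: 'bug fix' → patch bump
SemVer rule: patch bump → increment PATCH (MAJOR and MINOR unchanged)
New: 2.9.8

2.9.8


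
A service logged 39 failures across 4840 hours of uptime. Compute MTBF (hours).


Formula: MTBF = Total operating time / Number of failures
MTBF = 4840 / 39
MTBF = 124.1 hours

124.1 hours


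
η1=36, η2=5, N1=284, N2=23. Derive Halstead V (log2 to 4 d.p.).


Formula: V = N * log2(η), where N = N1 + N2 and η = η1 + η2
η = 36 + 5 = 41
N = 284 + 23 = 307
log2(41) ≈ 5.3576
V = 307 * 5.3576 = 1644.78

1644.78


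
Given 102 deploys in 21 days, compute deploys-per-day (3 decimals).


Formula: deployments per day = releases / days
= 102 / 21
= 4.857 deploys/day
(equivalently, 34.0 deploys/week)

4.857 deploys/day


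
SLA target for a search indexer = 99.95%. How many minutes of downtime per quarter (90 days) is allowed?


Formula: allowed downtime = period * (100 - SLA) / 100
Period (quarter (90 days)) = 129600 minutes
Unavailability fraction = (100 - 99.95) / 100
Allowed downtime = 129600 * (100 - 99.95) / 100
Allowed downtime = 64.8 minutes

64.8 minutes


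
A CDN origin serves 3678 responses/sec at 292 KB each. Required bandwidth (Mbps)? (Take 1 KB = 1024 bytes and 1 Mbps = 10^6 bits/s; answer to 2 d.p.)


Formula: Mbps = payload_bytes * RPS * 8 / 1e6
Payload per request = 292 KB = 292 * 1024 = 299008 bytes
Total bytes/sec = 299008 * 3678 = 1099751424
Total bits/sec = 1099751424 * 8 = 8798011392
Mbps = 8798011392 / 1e6 = 8798.01

8798.01 Mbps


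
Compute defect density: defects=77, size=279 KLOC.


Defect density = defects / KLOC
Defect density = 77 / 279
Defect density = 0.276 defects/KLOC

0.276 defects/KLOC


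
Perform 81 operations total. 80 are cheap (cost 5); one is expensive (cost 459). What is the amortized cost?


Formula: Amortized cost = Total cost / Operations
Total cost = (80 * 5) + (1 * 459)
Total cost = 400 + 459 = 859
Amortized = 859 / 81 = 10.6049

10.6049


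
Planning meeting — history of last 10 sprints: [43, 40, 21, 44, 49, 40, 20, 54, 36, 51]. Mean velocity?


Formula: Avg velocity = Total points / Number of sprints
Points: [43, 40, 21, 44, 49, 40, 20, 54, 36, 51]
Sum = 43 + 40 + 21 + 44 + 49 + 40 + 20 + 54 + 36 + 51 = 398
Avg velocity = 398 / 10 = 39.8 points/sprint

39.8 points/sprint


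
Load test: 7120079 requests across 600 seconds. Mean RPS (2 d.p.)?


Formula: throughput = requests / seconds
throughput = 7120079 / 600
throughput = 11866.8 requests/second

11866.8 requests/second


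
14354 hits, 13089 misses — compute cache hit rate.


Formula: hit rate = hits / (hits + misses) * 100
hit rate = 14354 / (14354 + 13089) * 100
hit rate = 14354 / 27443 * 100
hit rate = 52.3%

52.3%


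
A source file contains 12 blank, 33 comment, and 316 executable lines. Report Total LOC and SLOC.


Total LOC = blank + comment + code
Total LOC = 12 + 33 + 316 = 361
SLOC (source only) = code = 316

Total LOC: 361, SLOC: 316


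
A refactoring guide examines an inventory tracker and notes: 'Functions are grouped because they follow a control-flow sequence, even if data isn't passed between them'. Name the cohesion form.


Reasoning: Grouped by order of execution within a routine, not by data flow
Type: Procedural cohesion

Procedural cohesion


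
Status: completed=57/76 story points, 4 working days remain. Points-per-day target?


Formula: Required rate = Remaining points / Days left
Remaining = 76 - 57 = 19 points
Required rate = 19 / 4 = 4.75 points/day

4.75 points/day


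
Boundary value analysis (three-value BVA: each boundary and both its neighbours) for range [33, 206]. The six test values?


Range: [33, 206]
Boundaries: just below min, min, min+1, max-1, max, just above max
Values: [32, 33, 34, 205, 206, 207]

[32, 33, 34, 205, 206, 207]


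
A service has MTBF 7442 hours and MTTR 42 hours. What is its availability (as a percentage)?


Availability = MTBF / (MTBF + MTTR)
Availability = 7442 / (7442 + 42)
Availability = 7442 / 7484
Availability = 99.4388%

99.4388%


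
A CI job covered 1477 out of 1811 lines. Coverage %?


Coverage = covered / total * 100
Coverage = 1477 / 1811 * 100
Coverage = 81.56%

81.56%


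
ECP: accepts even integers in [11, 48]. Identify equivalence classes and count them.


Constraint: even integers in [11, 48]
Class 1: x < 11 — out-of-range invalid
Class 2: x in [11,48] but odd — wrong type invalid
Class 3: x in [11,48] and even — valid
Class 4: x > 48 — out-of-range invalid
Total equivalence classes: 4

4 equivalence classes


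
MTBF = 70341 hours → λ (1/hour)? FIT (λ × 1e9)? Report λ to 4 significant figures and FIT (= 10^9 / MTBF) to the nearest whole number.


Formula: λ = 1 / MTBF; FIT = λ × 1e9 = 1e9 / MTBF
λ = 1 / 70341 ≈ 1.422e-05 failures/hour
FIT = 1e9 / 70341 ≈ 14216 failures per 1e9 hours (nearest whole number)

λ = 1.422e-05 /h, FIT = 14216


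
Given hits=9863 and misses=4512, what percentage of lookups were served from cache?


Formula: hit rate = hits / (hits + misses) * 100
hit rate = 9863 / (9863 + 4512) * 100
hit rate = 9863 / 14375 * 100
hit rate = 68.61%

68.61%


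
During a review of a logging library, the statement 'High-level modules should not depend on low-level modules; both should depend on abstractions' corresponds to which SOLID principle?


This describes the Dependency Inversion Principle (DIP)

Dependency Inversion Principle (DIP)


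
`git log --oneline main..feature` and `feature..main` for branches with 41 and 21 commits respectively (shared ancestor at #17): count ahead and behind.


Common ancestor: commit #17
feature commits after divergence: 41 - 17 = 24
main commits after divergence: 21 - 17 = 4
feature is 24 commits ahead of main
main is 4 commits ahead of feature

feature ahead: 24, main ahead: 4


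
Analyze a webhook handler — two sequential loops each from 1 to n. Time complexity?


Reasoning: sequential dominates: O(n) + O(n) = O(n)
Complexity: O(n)

O(n)


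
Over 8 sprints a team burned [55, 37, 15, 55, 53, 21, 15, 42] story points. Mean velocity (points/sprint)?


Formula: Avg velocity = Total points / Number of sprints
Points: [55, 37, 15, 55, 53, 21, 15, 42]
Sum = 55 + 37 + 15 + 55 + 53 + 21 + 15 + 42 = 293
Avg velocity = 293 / 8 = 36.63 points/sprint

36.63 points/sprint


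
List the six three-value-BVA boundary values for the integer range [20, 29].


Range: [20, 29]
Boundaries: just below min, min, min+1, max-1, max, just above max
Values: [19, 20, 21, 28, 29, 30]

[19, 20, 21, 28, 29, 30]


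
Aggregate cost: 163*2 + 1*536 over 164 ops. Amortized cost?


Formula: Amortized cost = Total cost / Operations
Total cost = (163 * 2) + (1 * 536)
Total cost = 326 + 536 = 862
Amortized = 862 / 164 = 5.2561

5.2561


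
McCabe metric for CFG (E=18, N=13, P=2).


Formula: V(G) = E - N + 2P
V(G) = 18 - 13 + 2*2
V(G) = 5 + 4
V(G) = 9

9


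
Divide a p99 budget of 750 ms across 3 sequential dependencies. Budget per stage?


Formula: per_stage = total_budget / stages
per_stage = 750 / 3
per_stage = 250.0 ms

250.0 ms


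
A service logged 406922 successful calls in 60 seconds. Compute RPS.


Formula: throughput = requests / seconds
throughput = 406922 / 60
throughput = 6782.03 requests/second

6782.03 requests/second


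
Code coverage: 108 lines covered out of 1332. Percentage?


Coverage = covered / total * 100
Coverage = 108 / 1332 * 100
Coverage = 8.11%

8.11%


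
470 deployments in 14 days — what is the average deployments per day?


Formula: deployments per day = releases / days
= 470 / 14
= 33.571 deploys/day
(equivalently, 235.0 deploys/week)

33.571 deploys/day


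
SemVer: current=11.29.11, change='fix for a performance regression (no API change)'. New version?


Current: 11.29.11
Change category: 'fix for a performance regression (no API change)' → patch bump
SemVer rule: patch bump → increment PATCH (MAJOR and MINOR unchanged)
New: 11.29.12

11.29.12


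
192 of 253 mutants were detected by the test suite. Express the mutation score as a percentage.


Mutation score = killed / total * 100
Mutation score = 192 / 253 * 100
Mutation score = 75.89%

75.89%


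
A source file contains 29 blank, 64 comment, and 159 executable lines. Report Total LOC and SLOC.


Total LOC = blank + comment + code
Total LOC = 29 + 64 + 159 = 252
SLOC (source only) = code = 159

Total LOC: 252, SLOC: 159


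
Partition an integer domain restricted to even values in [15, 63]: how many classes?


Constraint: even integers in [15, 63]
Class 1: x < 15 — out-of-range invalid
Class 2: x in [15,63] but odd — wrong type invalid
Class 3: x in [15,63] and even — valid
Class 4: x > 63 — out-of-range invalid
Total equivalence classes: 4

4 equivalence classes


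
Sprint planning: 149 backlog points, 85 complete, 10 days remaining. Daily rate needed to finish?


Formula: Required rate = Remaining points / Days left
Remaining = 149 - 85 = 64 points
Required rate = 64 / 10 = 6.4 points/day

6.4 points/day


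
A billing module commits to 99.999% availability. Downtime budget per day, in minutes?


Formula: allowed downtime = period * (100 - SLA) / 100
Period (day) = 1440 minutes
Unavailability fraction = (100 - 99.999) / 100
Allowed downtime = 1440 * (100 - 99.999) / 100
Allowed downtime = 0.0144 minutes

0.0144 minutes


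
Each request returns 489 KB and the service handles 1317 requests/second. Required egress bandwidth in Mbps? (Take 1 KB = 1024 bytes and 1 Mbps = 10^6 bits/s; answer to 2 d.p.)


Formula: Mbps = payload_bytes * RPS * 8 / 1e6
Payload per request = 489 KB = 489 * 1024 = 500736 bytes
Total bytes/sec = 500736 * 1317 = 659469312
Total bits/sec = 659469312 * 8 = 5275754496
Mbps = 5275754496 / 1e6 = 5275.75

5275.75 Mbps


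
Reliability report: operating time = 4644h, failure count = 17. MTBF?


Formula: MTBF = Total operating time / Number of failures
MTBF = 4644 / 17
MTBF = 273.18 hours

273.18 hours


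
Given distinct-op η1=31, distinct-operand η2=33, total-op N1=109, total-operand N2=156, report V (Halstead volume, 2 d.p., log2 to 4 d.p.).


Formula: V = N * log2(η), where N = N1 + N2 and η = η1 + η2
η = 31 + 33 = 64
N = 109 + 156 = 265
log2(64) ≈ 6.0000
V = 265 * 6.0000 = 1590.00

1590.00


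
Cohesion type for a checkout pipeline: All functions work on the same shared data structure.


Reasoning: Functions share data
Type: Communicational cohesion

Communicational cohesion


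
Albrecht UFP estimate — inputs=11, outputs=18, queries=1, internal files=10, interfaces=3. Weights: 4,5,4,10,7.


UFP = EI*4 + EO*5 + EQ*4 + ILF*10 + EIF*7
UFP = 11*4 + 18*5 + 1*4 + 10*10 + 3*7
UFP = 44 + 90 + 4 + 100 + 21
UFP = 259

259


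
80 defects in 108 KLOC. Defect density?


Defect density = defects / KLOC
Defect density = 80 / 108
Defect density = 0.741 defects/KLOC

0.741 defects/KLOC


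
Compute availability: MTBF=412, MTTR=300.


Availability = MTBF / (MTBF + MTTR)
Availability = 412 / (412 + 300)
Availability = 412 / 712
Availability = 57.8652%

57.8652%


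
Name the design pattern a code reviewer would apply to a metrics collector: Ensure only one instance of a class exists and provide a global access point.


This matches the Singleton pattern

Singleton


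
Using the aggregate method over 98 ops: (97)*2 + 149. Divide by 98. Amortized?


Formula: Amortized cost = Total cost / Operations
Total cost = (97 * 2) + (1 * 149)
Total cost = 194 + 149 = 343
Amortized = 343 / 98 = 3.5

3.5


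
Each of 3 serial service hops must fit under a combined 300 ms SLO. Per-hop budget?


Formula: per_stage = total_budget / stages
per_stage = 300 / 3
per_stage = 100.0 ms

100.0 ms


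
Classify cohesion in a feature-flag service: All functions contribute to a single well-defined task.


Reasoning: Best: single purpose
Type: Functional cohesion

Functional cohesion


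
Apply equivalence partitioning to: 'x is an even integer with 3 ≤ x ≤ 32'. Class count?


Constraint: even integers in [3, 32]
Class 1: x < 3 — out-of-range invalid
Class 2: x in [3,32] but odd — wrong type invalid
Class 3: x in [3,32] and even — valid
Class 4: x > 32 — out-of-range invalid
Total equivalence classes: 4

4 equivalence classes


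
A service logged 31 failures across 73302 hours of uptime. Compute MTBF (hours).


Formula: MTBF = Total operating time / Number of failures
MTBF = 73302 / 31
MTBF = 2364.58 hours

2364.58 hours


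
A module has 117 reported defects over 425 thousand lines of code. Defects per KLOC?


Defect density = defects / KLOC
Defect density = 117 / 425
Defect density = 0.275 defects/KLOC

0.275 defects/KLOC


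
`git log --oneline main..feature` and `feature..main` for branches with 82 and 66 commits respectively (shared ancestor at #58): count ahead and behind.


Common ancestor: commit #58
feature commits after divergence: 82 - 58 = 24
main commits after divergence: 66 - 58 = 8
feature is 24 commits ahead of main
main is 8 commits ahead of feature

feature ahead: 24, main ahead: 8


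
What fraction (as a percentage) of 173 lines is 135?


Coverage = covered / total * 100
Coverage = 135 / 173 * 100
Coverage = 78.03%

78.03%


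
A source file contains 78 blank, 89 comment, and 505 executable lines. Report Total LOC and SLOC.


Total LOC = blank + comment + code
Total LOC = 78 + 89 + 505 = 672
SLOC (source only) = code = 505

Total LOC: 672, SLOC: 505


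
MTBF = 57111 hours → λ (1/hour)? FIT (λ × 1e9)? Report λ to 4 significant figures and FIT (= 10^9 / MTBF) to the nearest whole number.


Formula: λ = 1 / MTBF; FIT = λ × 1e9 = 1e9 / MTBF
λ = 1 / 57111 ≈ 1.751e-05 failures/hour
FIT = 1e9 / 57111 ≈ 17510 failures per 1e9 hours (nearest whole number)

λ = 1.751e-05 /h, FIT = 17510


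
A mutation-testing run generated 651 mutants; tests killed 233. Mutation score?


Mutation score = killed / total * 100
Mutation score = 233 / 651 * 100
Mutation score = 35.79%

35.79%


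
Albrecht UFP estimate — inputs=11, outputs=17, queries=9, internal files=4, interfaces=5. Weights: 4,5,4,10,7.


UFP = EI*4 + EO*5 + EQ*4 + ILF*10 + EIF*7
UFP = 11*4 + 17*5 + 9*4 + 4*10 + 5*7
UFP = 44 + 85 + 36 + 40 + 35
UFP = 240

240


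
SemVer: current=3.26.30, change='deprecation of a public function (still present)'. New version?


Current: 3.26.30
Change category: 'deprecation of a public function (still present)' → minor bump
SemVer rule: minor bump → increment MINOR, reset PATCH to 0 (MAJOR unchanged)
New: 3.27.0

3.27.0


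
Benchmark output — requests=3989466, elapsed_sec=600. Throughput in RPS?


Formula: throughput = requests / seconds
throughput = 3989466 / 600
throughput = 6649.11 requests/second

6649.11 requests/second


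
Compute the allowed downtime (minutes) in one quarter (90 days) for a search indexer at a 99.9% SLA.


Formula: allowed downtime = period * (100 - SLA) / 100
Period (quarter (90 days)) = 129600 minutes
Unavailability fraction = (100 - 99.9) / 100
Allowed downtime = 129600 * (100 - 99.9) / 100
Allowed downtime = 129.6 minutes

129.6 minutes


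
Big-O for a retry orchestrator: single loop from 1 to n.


Reasoning: one pass through n items
Complexity: O(n)

O(n)


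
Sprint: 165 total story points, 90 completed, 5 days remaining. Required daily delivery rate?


Formula: Required rate = Remaining points / Days left
Remaining = 165 - 90 = 75 points
Required rate = 75 / 5 = 15.0 points/day

15.0 points/day


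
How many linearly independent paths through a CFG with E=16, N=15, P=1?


Formula: V(G) = E - N + 2P
V(G) = 16 - 15 + 2*1
V(G) = 1 + 2
V(G) = 3

3


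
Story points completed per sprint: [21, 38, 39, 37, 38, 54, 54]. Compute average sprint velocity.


Formula: Avg velocity = Total points / Number of sprints
Points: [21, 38, 39, 37, 38, 54, 54]
Sum = 21 + 38 + 39 + 37 + 38 + 54 + 54 = 281
Avg velocity = 281 / 7 = 40.14 points/sprint

40.14 points/sprint


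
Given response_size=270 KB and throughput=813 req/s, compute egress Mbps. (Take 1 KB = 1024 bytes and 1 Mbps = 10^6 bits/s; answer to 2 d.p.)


Formula: Mbps = payload_bytes * RPS * 8 / 1e6
Payload per request = 270 KB = 270 * 1024 = 276480 bytes
Total bytes/sec = 276480 * 813 = 224778240
Total bits/sec = 224778240 * 8 = 1798225920
Mbps = 1798225920 / 1e6 = 1798.23

1798.23 Mbps


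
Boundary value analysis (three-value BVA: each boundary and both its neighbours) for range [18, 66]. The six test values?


Range: [18, 66]
Boundaries: just below min, min, min+1, max-1, max, just above max
Values: [17, 18, 19, 65, 66, 67]

[17, 18, 19, 65, 66, 67]


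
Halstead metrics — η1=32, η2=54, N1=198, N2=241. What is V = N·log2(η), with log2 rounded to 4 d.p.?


Formula: V = N * log2(η), where N = N1 + N2 and η = η1 + η2
η = 32 + 54 = 86
N = 198 + 241 = 439
log2(86) ≈ 6.4263
V = 439 * 6.4263 = 2821.15

2821.15


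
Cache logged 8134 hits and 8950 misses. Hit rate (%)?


Formula: hit rate = hits / (hits + misses) * 100
hit rate = 8134 / (8134 + 8950) * 100
hit rate = 8134 / 17084 * 100
hit rate = 47.61%

47.61%


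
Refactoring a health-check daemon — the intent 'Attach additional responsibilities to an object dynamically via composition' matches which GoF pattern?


This matches the Decorator pattern

Decorator


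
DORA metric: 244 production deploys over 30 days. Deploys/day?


Formula: deployments per day = releases / days
= 244 / 30
= 8.133 deploys/day
(equivalently, 56.93 deploys/week)

8.133 deploys/day


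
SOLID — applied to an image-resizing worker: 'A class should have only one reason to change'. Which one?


This describes the Single Responsibility Principle (SRP)

Single Responsibility Principle (SRP)


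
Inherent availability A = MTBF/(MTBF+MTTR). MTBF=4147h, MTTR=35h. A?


Availability = MTBF / (MTBF + MTTR)
Availability = 4147 / (4147 + 35)
Availability = 4147 / 4182
Availability = 99.1631%

99.1631%


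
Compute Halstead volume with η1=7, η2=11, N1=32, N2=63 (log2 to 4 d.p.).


Formula: V = N * log2(η), where N = N1 + N2 and η = η1 + η2
η = 7 + 11 = 18
N = 32 + 63 = 95
log2(18) ≈ 4.1699
V = 95 * 4.1699 = 396.14

396.14


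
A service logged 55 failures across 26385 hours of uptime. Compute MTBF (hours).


Formula: MTBF = Total operating time / Number of failures
MTBF = 26385 / 55
MTBF = 479.73 hours

479.73 hours


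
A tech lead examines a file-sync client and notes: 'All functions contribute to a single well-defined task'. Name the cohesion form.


Reasoning: Best: single purpose
Type: Functional cohesion

Functional cohesion


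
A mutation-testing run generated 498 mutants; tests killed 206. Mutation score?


Mutation score = killed / total * 100
Mutation score = 206 / 498 * 100
Mutation score = 41.37%

41.37%


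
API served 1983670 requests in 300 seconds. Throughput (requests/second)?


Formula: throughput = requests / seconds
throughput = 1983670 / 300
throughput = 6612.23 requests/second

6612.23 requests/second


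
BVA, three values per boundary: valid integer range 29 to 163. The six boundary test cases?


Range: [29, 163]
Boundaries: just below min, min, min+1, max-1, max, just above max
Values: [28, 29, 30, 162, 163, 164]

[28, 29, 30, 162, 163, 164]


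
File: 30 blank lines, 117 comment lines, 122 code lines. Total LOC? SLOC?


Total LOC = blank + comment + code
Total LOC = 30 + 117 + 122 = 269
SLOC (source only) = code = 122

Total LOC: 269, SLOC: 122


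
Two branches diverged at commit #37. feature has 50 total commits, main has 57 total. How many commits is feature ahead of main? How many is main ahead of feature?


Common ancestor: commit #37
feature commits after divergence: 50 - 37 = 13
main commits after divergence: 57 - 37 = 20
feature is 13 commits ahead of main
main is 20 commits ahead of feature

feature ahead: 13, main ahead: 20


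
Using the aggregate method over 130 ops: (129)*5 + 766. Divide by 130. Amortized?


Formula: Amortized cost = Total cost / Operations
Total cost = (129 * 5) + (1 * 766)
Total cost = 645 + 766 = 1411
Amortized = 1411 / 130 = 10.8538

10.8538


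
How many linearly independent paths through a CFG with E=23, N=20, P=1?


Formula: V(G) = E - N + 2P
V(G) = 23 - 20 + 2*1
V(G) = 3 + 2
V(G) = 5

5


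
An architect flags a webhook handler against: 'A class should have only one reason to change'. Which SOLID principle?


This describes the Single Responsibility Principle (SRP)

Single Responsibility Principle (SRP)


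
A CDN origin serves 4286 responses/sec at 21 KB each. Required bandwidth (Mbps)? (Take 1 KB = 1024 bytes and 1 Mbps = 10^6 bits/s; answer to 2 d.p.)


Formula: Mbps = payload_bytes * RPS * 8 / 1e6
Payload per request = 21 KB = 21 * 1024 = 21504 bytes
Total bytes/sec = 21504 * 4286 = 92166144
Total bits/sec = 92166144 * 8 = 737329152
Mbps = 737329152 / 1e6 = 737.33

737.33 Mbps


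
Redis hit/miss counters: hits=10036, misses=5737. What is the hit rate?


Formula: hit rate = hits / (hits + misses) * 100
hit rate = 10036 / (10036 + 5737) * 100
hit rate = 10036 / 15773 * 100
hit rate = 63.63%

63.63%


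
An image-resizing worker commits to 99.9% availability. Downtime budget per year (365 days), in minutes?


Formula: allowed downtime = period * (100 - SLA) / 100
Period (year (365 days)) = 525600 minutes
Unavailability fraction = (100 - 99.9) / 100
Allowed downtime = 525600 * (100 - 99.9) / 100
Allowed downtime = 525.6 minutes

525.6 minutes


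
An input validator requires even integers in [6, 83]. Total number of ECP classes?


Constraint: even integers in [6, 83]
Class 1: x < 6 — out-of-range invalid
Class 2: x in [6,83] but odd — wrong type invalid
Class 3: x in [6,83] and even — valid
Class 4: x > 83 — out-of-range invalid
Total equivalence classes: 4

4 equivalence classes


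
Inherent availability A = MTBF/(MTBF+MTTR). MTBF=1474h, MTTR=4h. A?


Availability = MTBF / (MTBF + MTTR)
Availability = 1474 / (1474 + 4)
Availability = 1474 / 1478
Availability = 99.7294%

99.7294%


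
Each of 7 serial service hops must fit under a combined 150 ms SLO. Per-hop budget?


Formula: per_stage = total_budget / stages
per_stage = 150 / 7
per_stage = 21.43 ms

21.43 ms


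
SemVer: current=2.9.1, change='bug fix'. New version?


Current: 2.9.1
Change category: 'bug fix' → patch bump
SemVer rule: patch bump → increment PATCH (MAJOR and MINOR unchanged)
New: 2.9.2

2.9.2


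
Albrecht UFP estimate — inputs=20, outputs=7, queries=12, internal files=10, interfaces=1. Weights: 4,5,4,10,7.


UFP = EI*4 + EO*5 + EQ*4 + ILF*10 + EIF*7
UFP = 20*4 + 7*5 + 12*4 + 10*10 + 1*7
UFP = 80 + 35 + 48 + 100 + 7
UFP = 270

270


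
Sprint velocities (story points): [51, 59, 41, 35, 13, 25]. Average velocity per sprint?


Formula: Avg velocity = Total points / Number of sprints
Points: [51, 59, 41, 35, 13, 25]
Sum = 51 + 59 + 41 + 35 + 13 + 25 = 224
Avg velocity = 224 / 6 = 37.33 points/sprint

37.33 points/sprint


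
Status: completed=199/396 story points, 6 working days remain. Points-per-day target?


Formula: Required rate = Remaining points / Days left
Remaining = 396 - 199 = 197 points
Required rate = 197 / 6 = 32.83 points/day

32.83 points/day


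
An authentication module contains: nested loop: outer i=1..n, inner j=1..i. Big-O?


Reasoning: triangle: n(n+1)/2 ~ n^2/2
Complexity: O(n^2)

O(n^2)


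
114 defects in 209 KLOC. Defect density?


Defect density = defects / KLOC
Defect density = 114 / 209
Defect density = 0.545 defects/KLOC

0.545 defects/KLOC


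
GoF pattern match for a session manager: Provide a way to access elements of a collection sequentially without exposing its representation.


This matches the Iterator pattern

Iterator


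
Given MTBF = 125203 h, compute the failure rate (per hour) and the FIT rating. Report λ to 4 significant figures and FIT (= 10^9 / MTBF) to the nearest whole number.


Formula: λ = 1 / MTBF; FIT = λ × 1e9 = 1e9 / MTBF
λ = 1 / 125203 ≈ 7.987e-06 failures/hour
FIT = 1e9 / 125203 ≈ 7987 failures per 1e9 hours (nearest whole number)

λ = 7.987e-06 /h, FIT = 7987


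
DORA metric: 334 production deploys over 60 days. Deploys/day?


Formula: deployments per day = releases / days
= 334 / 60
= 5.567 deploys/day
(equivalently, 38.97 deploys/week)

5.567 deploys/day


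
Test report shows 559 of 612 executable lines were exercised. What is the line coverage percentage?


Coverage = covered / total * 100
Coverage = 559 / 612 * 100
Coverage = 91.34%

91.34%


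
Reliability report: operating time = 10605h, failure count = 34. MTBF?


Formula: MTBF = Total operating time / Number of failures
MTBF = 10605 / 34
MTBF = 311.91 hours

311.91 hours


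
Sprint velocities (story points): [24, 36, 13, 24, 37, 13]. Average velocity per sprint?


Formula: Avg velocity = Total points / Number of sprints
Points: [24, 36, 13, 24, 37, 13]
Sum = 24 + 36 + 13 + 24 + 37 + 13 = 147
Avg velocity = 147 / 6 = 24.5 points/sprint

24.5 points/sprint


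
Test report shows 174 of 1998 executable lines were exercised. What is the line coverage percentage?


Coverage = covered / total * 100
Coverage = 174 / 1998 * 100
Coverage = 8.71%

8.71%


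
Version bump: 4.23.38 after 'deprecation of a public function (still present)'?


Current: 4.23.38
Change category: 'deprecation of a public function (still present)' → minor bump
SemVer rule: minor bump → increment MINOR, reset PATCH to 0 (MAJOR unchanged)
New: 4.24.0

4.24.0


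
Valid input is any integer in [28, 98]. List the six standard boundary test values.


Range: [28, 98]
Boundaries: just below min, min, min+1, max-1, max, just above max
Values: [27, 28, 29, 97, 98, 99]

[27, 28, 29, 97, 98, 99]


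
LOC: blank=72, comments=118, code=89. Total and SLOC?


Total LOC = blank + comment + code
Total LOC = 72 + 118 + 89 = 279
SLOC (source only) = code = 89

Total LOC: 279, SLOC: 89


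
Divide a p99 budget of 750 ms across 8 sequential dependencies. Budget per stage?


Formula: per_stage = total_budget / stages
per_stage = 750 / 8
per_stage = 93.75 ms

93.75 ms


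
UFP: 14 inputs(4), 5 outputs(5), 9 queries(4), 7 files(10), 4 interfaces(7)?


UFP = EI*4 + EO*5 + EQ*4 + ILF*10 + EIF*7
UFP = 14*4 + 5*5 + 9*4 + 7*10 + 4*7
UFP = 56 + 25 + 36 + 70 + 28
UFP = 215

215


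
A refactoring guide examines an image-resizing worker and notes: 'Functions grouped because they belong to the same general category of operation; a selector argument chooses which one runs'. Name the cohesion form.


Reasoning: Grouped by category of activity, not by data or sequence
Type: Logical cohesion

Logical cohesion


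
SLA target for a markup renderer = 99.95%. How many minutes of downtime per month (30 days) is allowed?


Formula: allowed downtime = period * (100 - SLA) / 100
Period (month (30 days)) = 43200 minutes
Unavailability fraction = (100 - 99.95) / 100
Allowed downtime = 43200 * (100 - 99.95) / 100
Allowed downtime = 21.6 minutes

21.6 minutes


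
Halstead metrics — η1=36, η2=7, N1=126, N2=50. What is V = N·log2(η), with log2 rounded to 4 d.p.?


Formula: V = N * log2(η), where N = N1 + N2 and η = η1 + η2
η = 36 + 7 = 43
N = 126 + 50 = 176
log2(43) ≈ 5.4263
V = 176 * 5.4263 = 955.03

955.03


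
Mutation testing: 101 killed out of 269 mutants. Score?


Mutation score = killed / total * 100
Mutation score = 101 / 269 * 100
Mutation score = 37.55%

37.55%


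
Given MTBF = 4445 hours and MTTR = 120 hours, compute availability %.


Availability = MTBF / (MTBF + MTTR)
Availability = 4445 / (4445 + 120)
Availability = 4445 / 4565
Availability = 97.3713%

97.3713%


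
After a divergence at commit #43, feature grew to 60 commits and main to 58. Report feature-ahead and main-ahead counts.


Common ancestor: commit #43
feature commits after divergence: 60 - 43 = 17
main commits after divergence: 58 - 43 = 15
feature is 17 commits ahead of main
main is 15 commits ahead of feature

feature ahead: 17, main ahead: 15


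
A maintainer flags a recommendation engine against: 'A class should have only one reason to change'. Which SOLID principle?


This describes the Single Responsibility Principle (SRP)

Single Responsibility Principle (SRP)


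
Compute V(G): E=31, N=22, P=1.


Formula: V(G) = E - N + 2P
V(G) = 31 - 22 + 2*1
V(G) = 9 + 2
V(G) = 11

11


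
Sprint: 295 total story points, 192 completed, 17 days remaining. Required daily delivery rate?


Formula: Required rate = Remaining points / Days left
Remaining = 295 - 192 = 103 points
Required rate = 103 / 17 = 6.06 points/day

6.06 points/day


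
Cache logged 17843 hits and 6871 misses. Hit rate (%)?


Formula: hit rate = hits / (hits + misses) * 100
hit rate = 17843 / (17843 + 6871) * 100
hit rate = 17843 / 24714 * 100
hit rate = 72.2%

72.2%


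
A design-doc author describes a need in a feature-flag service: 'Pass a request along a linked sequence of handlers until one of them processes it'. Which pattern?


This matches the Chain of Responsibility pattern

Chain of Responsibility


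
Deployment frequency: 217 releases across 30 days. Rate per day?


Formula: deployments per day = releases / days
= 217 / 30
= 7.233 deploys/day
(equivalently, 50.63 deploys/week)

7.233 deploys/day


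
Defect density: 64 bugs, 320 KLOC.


Defect density = defects / KLOC
Defect density = 64 / 320
Defect density = 0.2 defects/KLOC

0.2 defects/KLOC


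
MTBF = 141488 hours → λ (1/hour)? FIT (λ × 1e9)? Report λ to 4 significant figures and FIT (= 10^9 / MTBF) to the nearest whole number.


Formula: λ = 1 / MTBF; FIT = λ × 1e9 = 1e9 / MTBF
λ = 1 / 141488 ≈ 7.068e-06 failures/hour
FIT = 1e9 / 141488 ≈ 7068 failures per 1e9 hours (nearest whole number)

λ = 7.068e-06 /h, FIT = 7068


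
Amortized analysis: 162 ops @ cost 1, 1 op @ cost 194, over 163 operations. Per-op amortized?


Formula: Amortized cost = Total cost / Operations
Total cost = (162 * 1) + (1 * 194)
Total cost = 162 + 194 = 356
Amortized = 356 / 163 = 2.184

2.184


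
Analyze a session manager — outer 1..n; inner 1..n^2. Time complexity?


Reasoning: n times n^2
Complexity: O(n^3)

O(n^3)


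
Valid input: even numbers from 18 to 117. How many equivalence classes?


Constraint: even integers in [18, 117]
Class 1: x < 18 — out-of-range invalid
Class 2: x in [18,117] but odd — wrong type invalid
Class 3: x in [18,117] and even — valid
Class 4: x > 117 — out-of-range invalid
Total equivalence classes: 4

4 equivalence classes


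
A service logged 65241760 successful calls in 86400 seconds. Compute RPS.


Formula: throughput = requests / seconds
throughput = 65241760 / 86400
throughput = 755.11 requests/second

755.11 requests/second


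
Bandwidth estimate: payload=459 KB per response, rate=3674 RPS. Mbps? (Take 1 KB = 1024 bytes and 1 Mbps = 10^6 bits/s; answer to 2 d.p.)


Formula: Mbps = payload_bytes * RPS * 8 / 1e6
Payload per request = 459 KB = 459 * 1024 = 470016 bytes
Total bytes/sec = 470016 * 3674 = 1726838784
Total bits/sec = 1726838784 * 8 = 13814710272
Mbps = 13814710272 / 1e6 = 13814.71

13814.71 Mbps


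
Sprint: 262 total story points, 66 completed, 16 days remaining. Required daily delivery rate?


Formula: Required rate = Remaining points / Days left
Remaining = 262 - 66 = 196 points
Required rate = 196 / 16 = 12.25 points/day

12.25 points/day


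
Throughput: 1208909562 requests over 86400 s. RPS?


Formula: throughput = requests / seconds
throughput = 1208909562 / 86400
throughput = 13992.01 requests/second

13992.01 requests/second


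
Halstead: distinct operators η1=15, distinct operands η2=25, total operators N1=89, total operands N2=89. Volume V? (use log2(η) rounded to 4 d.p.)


Formula: V = N * log2(η), where N = N1 + N2 and η = η1 + η2
η = 15 + 25 = 40
N = 89 + 89 = 178
log2(40) ≈ 5.3219
V = 178 * 5.3219 = 947.30

947.30


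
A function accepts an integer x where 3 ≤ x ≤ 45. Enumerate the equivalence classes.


Valid range: [3, 45]
Class 1: x < 3 — invalid
Class 2: 3 ≤ x ≤ 45 — valid
Class 3: x > 45 — invalid
Total equivalence classes: 3

3 equivalence classes


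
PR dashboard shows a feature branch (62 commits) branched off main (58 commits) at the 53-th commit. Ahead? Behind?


Common ancestor: commit #53
feature commits after divergence: 62 - 53 = 9
main commits after divergence: 58 - 53 = 5
feature is 9 commits ahead of main
main is 5 commits ahead of feature

feature ahead: 9, main ahead: 5


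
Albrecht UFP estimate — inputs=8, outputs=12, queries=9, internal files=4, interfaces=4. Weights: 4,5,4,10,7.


UFP = EI*4 + EO*5 + EQ*4 + ILF*10 + EIF*7
UFP = 8*4 + 12*5 + 9*4 + 4*10 + 4*7
UFP = 32 + 60 + 36 + 40 + 28
UFP = 196

196


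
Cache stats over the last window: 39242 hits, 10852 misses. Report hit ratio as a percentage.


Formula: hit rate = hits / (hits + misses) * 100
hit rate = 39242 / (39242 + 10852) * 100
hit rate = 39242 / 50094 * 100
hit rate = 78.34%

78.34%


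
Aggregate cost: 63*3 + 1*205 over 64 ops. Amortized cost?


Formula: Amortized cost = Total cost / Operations
Total cost = (63 * 3) + (1 * 205)
Total cost = 189 + 205 = 394
Amortized = 394 / 64 = 6.1563

6.1563


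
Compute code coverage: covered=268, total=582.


Coverage = covered / total * 100
Coverage = 268 / 582 * 100
Coverage = 46.05%

46.05%


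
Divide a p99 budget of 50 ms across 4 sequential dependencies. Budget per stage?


Formula: per_stage = total_budget / stages
per_stage = 50 / 4
per_stage = 12.5 ms

12.5 ms


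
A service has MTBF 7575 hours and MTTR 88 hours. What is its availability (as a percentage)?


Availability = MTBF / (MTBF + MTTR)
Availability = 7575 / (7575 + 88)
Availability = 7575 / 7663
Availability = 98.8516%

98.8516%


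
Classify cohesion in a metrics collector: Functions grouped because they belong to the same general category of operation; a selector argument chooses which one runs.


Reasoning: Grouped by category of activity, not by data or sequence
Type: Logical cohesion

Logical cohesion


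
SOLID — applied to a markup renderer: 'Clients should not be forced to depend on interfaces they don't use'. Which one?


This describes the Interface Segregation Principle (ISP)

Interface Segregation Principle (ISP)


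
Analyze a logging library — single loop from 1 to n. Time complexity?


Reasoning: one pass through n items
Complexity: O(n)

O(n)


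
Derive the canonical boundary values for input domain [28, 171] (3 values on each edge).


Range: [28, 171]
Boundaries: just below min, min, min+1, max-1, max, just above max
Values: [27, 28, 29, 170, 171, 172]

[27, 28, 29, 170, 171, 172]


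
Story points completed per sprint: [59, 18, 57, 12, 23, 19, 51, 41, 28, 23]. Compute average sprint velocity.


Formula: Avg velocity = Total points / Number of sprints
Points: [59, 18, 57, 12, 23, 19, 51, 41, 28, 23]
Sum = 59 + 18 + 57 + 12 + 23 + 19 + 51 + 41 + 28 + 23 = 331
Avg velocity = 331 / 10 = 33.1 points/sprint

33.1 points/sprint


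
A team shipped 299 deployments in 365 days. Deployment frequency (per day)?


Formula: deployments per day = releases / days
= 299 / 365
= 0.819 deploys/day
(equivalently, 5.73 deploys/week)

0.819 deploys/day


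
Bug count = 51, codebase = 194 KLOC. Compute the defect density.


Defect density = defects / KLOC
Defect density = 51 / 194
Defect density = 0.263 defects/KLOC

0.263 defects/KLOC


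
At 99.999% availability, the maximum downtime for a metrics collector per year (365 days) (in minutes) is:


Formula: allowed downtime = period * (100 - SLA) / 100
Period (year (365 days)) = 525600 minutes
Unavailability fraction = (100 - 99.999) / 100
Allowed downtime = 525600 * (100 - 99.999) / 100
Allowed downtime = 5.256 minutes

5.256 minutes


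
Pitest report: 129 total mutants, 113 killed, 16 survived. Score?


Mutation score = killed / total * 100
Mutation score = 113 / 129 * 100
Mutation score = 87.6%

87.6%


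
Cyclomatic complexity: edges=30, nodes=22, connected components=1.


Formula: V(G) = E - N + 2P
V(G) = 30 - 22 + 2*1
V(G) = 8 + 2
V(G) = 10

10


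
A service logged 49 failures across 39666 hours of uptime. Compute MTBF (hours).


Formula: MTBF = Total operating time / Number of failures
MTBF = 39666 / 49
MTBF = 809.51 hours

809.51 hours


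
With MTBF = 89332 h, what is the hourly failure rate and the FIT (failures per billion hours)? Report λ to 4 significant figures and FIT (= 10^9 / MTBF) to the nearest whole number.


Formula: λ = 1 / MTBF; FIT = λ × 1e9 = 1e9 / MTBF
λ = 1 / 89332 ≈ 1.119e-05 failures/hour
FIT = 1e9 / 89332 ≈ 11194 failures per 1e9 hours (nearest whole number)

λ = 1.119e-05 /h, FIT = 11194


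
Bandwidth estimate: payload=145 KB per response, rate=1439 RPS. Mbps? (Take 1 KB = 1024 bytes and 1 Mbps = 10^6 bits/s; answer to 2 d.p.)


Formula: Mbps = payload_bytes * RPS * 8 / 1e6
Payload per request = 145 KB = 145 * 1024 = 148480 bytes
Total bytes/sec = 148480 * 1439 = 213662720
Total bits/sec = 213662720 * 8 = 1709301760
Mbps = 1709301760 / 1e6 = 1709.3

1709.3 Mbps
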